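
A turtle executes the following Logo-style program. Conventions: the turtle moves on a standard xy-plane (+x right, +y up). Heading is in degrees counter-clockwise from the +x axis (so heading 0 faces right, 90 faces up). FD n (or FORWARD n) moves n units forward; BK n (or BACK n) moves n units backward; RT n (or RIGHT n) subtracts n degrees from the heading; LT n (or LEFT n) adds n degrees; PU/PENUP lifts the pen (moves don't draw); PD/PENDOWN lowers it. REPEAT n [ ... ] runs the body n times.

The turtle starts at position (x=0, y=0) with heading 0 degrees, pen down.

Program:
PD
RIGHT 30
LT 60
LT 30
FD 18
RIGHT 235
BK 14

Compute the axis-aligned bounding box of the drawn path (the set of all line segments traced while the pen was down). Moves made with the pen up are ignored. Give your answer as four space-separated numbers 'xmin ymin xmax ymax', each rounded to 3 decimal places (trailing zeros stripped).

Answer: 0 0 22.947 16.809

Derivation:
Executing turtle program step by step:
Start: pos=(0,0), heading=0, pen down
PD: pen down
RT 30: heading 0 -> 330
LT 60: heading 330 -> 30
LT 30: heading 30 -> 60
FD 18: (0,0) -> (9,15.588) [heading=60, draw]
RT 235: heading 60 -> 185
BK 14: (9,15.588) -> (22.947,16.809) [heading=185, draw]
Final: pos=(22.947,16.809), heading=185, 2 segment(s) drawn

Segment endpoints: x in {0, 9, 22.947}, y in {0, 15.588, 16.809}
xmin=0, ymin=0, xmax=22.947, ymax=16.809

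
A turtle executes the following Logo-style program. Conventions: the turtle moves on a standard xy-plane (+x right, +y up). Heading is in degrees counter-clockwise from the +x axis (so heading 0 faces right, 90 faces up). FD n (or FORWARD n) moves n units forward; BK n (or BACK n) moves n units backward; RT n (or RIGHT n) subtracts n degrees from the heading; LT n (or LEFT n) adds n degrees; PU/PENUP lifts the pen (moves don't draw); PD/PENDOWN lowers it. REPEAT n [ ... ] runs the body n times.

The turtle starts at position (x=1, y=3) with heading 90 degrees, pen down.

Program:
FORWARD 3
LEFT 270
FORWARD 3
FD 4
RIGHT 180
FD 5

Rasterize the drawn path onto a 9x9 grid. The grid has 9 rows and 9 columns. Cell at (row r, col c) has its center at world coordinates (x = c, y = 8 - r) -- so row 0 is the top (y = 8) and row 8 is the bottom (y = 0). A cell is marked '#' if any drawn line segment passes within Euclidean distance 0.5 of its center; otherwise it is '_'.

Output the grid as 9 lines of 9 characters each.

Answer: _________
_________
_########
_#_______
_#_______
_#_______
_________
_________
_________

Derivation:
Segment 0: (1,3) -> (1,6)
Segment 1: (1,6) -> (4,6)
Segment 2: (4,6) -> (8,6)
Segment 3: (8,6) -> (3,6)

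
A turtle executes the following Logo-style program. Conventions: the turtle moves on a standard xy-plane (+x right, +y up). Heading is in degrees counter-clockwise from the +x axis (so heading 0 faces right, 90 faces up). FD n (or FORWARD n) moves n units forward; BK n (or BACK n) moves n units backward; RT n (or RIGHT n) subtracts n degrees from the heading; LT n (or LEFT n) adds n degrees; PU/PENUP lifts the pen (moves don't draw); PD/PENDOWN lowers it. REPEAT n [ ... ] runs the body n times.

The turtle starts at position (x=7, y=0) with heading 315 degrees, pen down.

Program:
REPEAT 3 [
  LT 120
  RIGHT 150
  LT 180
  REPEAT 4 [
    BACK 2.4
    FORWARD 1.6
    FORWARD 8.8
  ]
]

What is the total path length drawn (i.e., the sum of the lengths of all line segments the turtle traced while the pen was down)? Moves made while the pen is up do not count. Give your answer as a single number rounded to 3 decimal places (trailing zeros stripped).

Answer: 153.6

Derivation:
Executing turtle program step by step:
Start: pos=(7,0), heading=315, pen down
REPEAT 3 [
  -- iteration 1/3 --
  LT 120: heading 315 -> 75
  RT 150: heading 75 -> 285
  LT 180: heading 285 -> 105
  REPEAT 4 [
    -- iteration 1/4 --
    BK 2.4: (7,0) -> (7.621,-2.318) [heading=105, draw]
    FD 1.6: (7.621,-2.318) -> (7.207,-0.773) [heading=105, draw]
    FD 8.8: (7.207,-0.773) -> (4.929,7.727) [heading=105, draw]
    -- iteration 2/4 --
    BK 2.4: (4.929,7.727) -> (5.551,5.409) [heading=105, draw]
    FD 1.6: (5.551,5.409) -> (5.137,6.955) [heading=105, draw]
    FD 8.8: (5.137,6.955) -> (2.859,15.455) [heading=105, draw]
    -- iteration 3/4 --
    BK 2.4: (2.859,15.455) -> (3.48,13.137) [heading=105, draw]
    FD 1.6: (3.48,13.137) -> (3.066,14.682) [heading=105, draw]
    FD 8.8: (3.066,14.682) -> (0.788,23.182) [heading=105, draw]
    -- iteration 4/4 --
    BK 2.4: (0.788,23.182) -> (1.41,20.864) [heading=105, draw]
    FD 1.6: (1.41,20.864) -> (0.995,22.409) [heading=105, draw]
    FD 8.8: (0.995,22.409) -> (-1.282,30.91) [heading=105, draw]
  ]
  -- iteration 2/3 --
  LT 120: heading 105 -> 225
  RT 150: heading 225 -> 75
  LT 180: heading 75 -> 255
  REPEAT 4 [
    -- iteration 1/4 --
    BK 2.4: (-1.282,30.91) -> (-0.661,33.228) [heading=255, draw]
    FD 1.6: (-0.661,33.228) -> (-1.075,31.682) [heading=255, draw]
    FD 8.8: (-1.075,31.682) -> (-3.353,23.182) [heading=255, draw]
    -- iteration 2/4 --
    BK 2.4: (-3.353,23.182) -> (-2.732,25.5) [heading=255, draw]
    FD 1.6: (-2.732,25.5) -> (-3.146,23.955) [heading=255, draw]
    FD 8.8: (-3.146,23.955) -> (-5.423,15.455) [heading=255, draw]
    -- iteration 3/4 --
    BK 2.4: (-5.423,15.455) -> (-4.802,17.773) [heading=255, draw]
    FD 1.6: (-4.802,17.773) -> (-5.216,16.228) [heading=255, draw]
    FD 8.8: (-5.216,16.228) -> (-7.494,7.727) [heading=255, draw]
    -- iteration 4/4 --
    BK 2.4: (-7.494,7.727) -> (-6.873,10.046) [heading=255, draw]
    FD 1.6: (-6.873,10.046) -> (-7.287,8.5) [heading=255, draw]
    FD 8.8: (-7.287,8.5) -> (-9.564,0) [heading=255, draw]
  ]
  -- iteration 3/3 --
  LT 120: heading 255 -> 15
  RT 150: heading 15 -> 225
  LT 180: heading 225 -> 45
  REPEAT 4 [
    -- iteration 1/4 --
    BK 2.4: (-9.564,0) -> (-11.261,-1.697) [heading=45, draw]
    FD 1.6: (-11.261,-1.697) -> (-10.13,-0.566) [heading=45, draw]
    FD 8.8: (-10.13,-0.566) -> (-3.908,5.657) [heading=45, draw]
    -- iteration 2/4 --
    BK 2.4: (-3.908,5.657) -> (-5.605,3.96) [heading=45, draw]
    FD 1.6: (-5.605,3.96) -> (-4.473,5.091) [heading=45, draw]
    FD 8.8: (-4.473,5.091) -> (1.749,11.314) [heading=45, draw]
    -- iteration 3/4 --
    BK 2.4: (1.749,11.314) -> (0.052,9.617) [heading=45, draw]
    FD 1.6: (0.052,9.617) -> (1.184,10.748) [heading=45, draw]
    FD 8.8: (1.184,10.748) -> (7.406,16.971) [heading=45, draw]
    -- iteration 4/4 --
    BK 2.4: (7.406,16.971) -> (5.709,15.274) [heading=45, draw]
    FD 1.6: (5.709,15.274) -> (6.84,16.405) [heading=45, draw]
    FD 8.8: (6.84,16.405) -> (13.063,22.627) [heading=45, draw]
  ]
]
Final: pos=(13.063,22.627), heading=45, 36 segment(s) drawn

Segment lengths:
  seg 1: (7,0) -> (7.621,-2.318), length = 2.4
  seg 2: (7.621,-2.318) -> (7.207,-0.773), length = 1.6
  seg 3: (7.207,-0.773) -> (4.929,7.727), length = 8.8
  seg 4: (4.929,7.727) -> (5.551,5.409), length = 2.4
  seg 5: (5.551,5.409) -> (5.137,6.955), length = 1.6
  seg 6: (5.137,6.955) -> (2.859,15.455), length = 8.8
  seg 7: (2.859,15.455) -> (3.48,13.137), length = 2.4
  seg 8: (3.48,13.137) -> (3.066,14.682), length = 1.6
  seg 9: (3.066,14.682) -> (0.788,23.182), length = 8.8
  seg 10: (0.788,23.182) -> (1.41,20.864), length = 2.4
  seg 11: (1.41,20.864) -> (0.995,22.409), length = 1.6
  seg 12: (0.995,22.409) -> (-1.282,30.91), length = 8.8
  seg 13: (-1.282,30.91) -> (-0.661,33.228), length = 2.4
  seg 14: (-0.661,33.228) -> (-1.075,31.682), length = 1.6
  seg 15: (-1.075,31.682) -> (-3.353,23.182), length = 8.8
  seg 16: (-3.353,23.182) -> (-2.732,25.5), length = 2.4
  seg 17: (-2.732,25.5) -> (-3.146,23.955), length = 1.6
  seg 18: (-3.146,23.955) -> (-5.423,15.455), length = 8.8
  seg 19: (-5.423,15.455) -> (-4.802,17.773), length = 2.4
  seg 20: (-4.802,17.773) -> (-5.216,16.228), length = 1.6
  seg 21: (-5.216,16.228) -> (-7.494,7.727), length = 8.8
  seg 22: (-7.494,7.727) -> (-6.873,10.046), length = 2.4
  seg 23: (-6.873,10.046) -> (-7.287,8.5), length = 1.6
  seg 24: (-7.287,8.5) -> (-9.564,0), length = 8.8
  seg 25: (-9.564,0) -> (-11.261,-1.697), length = 2.4
  seg 26: (-11.261,-1.697) -> (-10.13,-0.566), length = 1.6
  seg 27: (-10.13,-0.566) -> (-3.908,5.657), length = 8.8
  seg 28: (-3.908,5.657) -> (-5.605,3.96), length = 2.4
  seg 29: (-5.605,3.96) -> (-4.473,5.091), length = 1.6
  seg 30: (-4.473,5.091) -> (1.749,11.314), length = 8.8
  seg 31: (1.749,11.314) -> (0.052,9.617), length = 2.4
  seg 32: (0.052,9.617) -> (1.184,10.748), length = 1.6
  seg 33: (1.184,10.748) -> (7.406,16.971), length = 8.8
  seg 34: (7.406,16.971) -> (5.709,15.274), length = 2.4
  seg 35: (5.709,15.274) -> (6.84,16.405), length = 1.6
  seg 36: (6.84,16.405) -> (13.063,22.627), length = 8.8
Total = 153.6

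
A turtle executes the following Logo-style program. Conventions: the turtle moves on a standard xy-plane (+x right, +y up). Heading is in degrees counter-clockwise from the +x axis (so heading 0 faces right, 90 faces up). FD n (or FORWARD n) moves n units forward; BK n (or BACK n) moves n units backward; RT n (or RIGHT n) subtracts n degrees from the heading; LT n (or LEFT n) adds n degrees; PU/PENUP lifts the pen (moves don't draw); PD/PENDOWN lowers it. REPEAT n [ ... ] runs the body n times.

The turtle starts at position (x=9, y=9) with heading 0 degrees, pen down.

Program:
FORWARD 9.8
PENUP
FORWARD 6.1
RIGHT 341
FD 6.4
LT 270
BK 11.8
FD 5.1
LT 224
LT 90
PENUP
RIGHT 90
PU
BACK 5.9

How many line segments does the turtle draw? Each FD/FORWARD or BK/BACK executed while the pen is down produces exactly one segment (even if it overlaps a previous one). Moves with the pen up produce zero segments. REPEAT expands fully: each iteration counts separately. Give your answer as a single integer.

Executing turtle program step by step:
Start: pos=(9,9), heading=0, pen down
FD 9.8: (9,9) -> (18.8,9) [heading=0, draw]
PU: pen up
FD 6.1: (18.8,9) -> (24.9,9) [heading=0, move]
RT 341: heading 0 -> 19
FD 6.4: (24.9,9) -> (30.951,11.084) [heading=19, move]
LT 270: heading 19 -> 289
BK 11.8: (30.951,11.084) -> (27.11,22.241) [heading=289, move]
FD 5.1: (27.11,22.241) -> (28.77,17.419) [heading=289, move]
LT 224: heading 289 -> 153
LT 90: heading 153 -> 243
PU: pen up
RT 90: heading 243 -> 153
PU: pen up
BK 5.9: (28.77,17.419) -> (34.027,14.74) [heading=153, move]
Final: pos=(34.027,14.74), heading=153, 1 segment(s) drawn
Segments drawn: 1

Answer: 1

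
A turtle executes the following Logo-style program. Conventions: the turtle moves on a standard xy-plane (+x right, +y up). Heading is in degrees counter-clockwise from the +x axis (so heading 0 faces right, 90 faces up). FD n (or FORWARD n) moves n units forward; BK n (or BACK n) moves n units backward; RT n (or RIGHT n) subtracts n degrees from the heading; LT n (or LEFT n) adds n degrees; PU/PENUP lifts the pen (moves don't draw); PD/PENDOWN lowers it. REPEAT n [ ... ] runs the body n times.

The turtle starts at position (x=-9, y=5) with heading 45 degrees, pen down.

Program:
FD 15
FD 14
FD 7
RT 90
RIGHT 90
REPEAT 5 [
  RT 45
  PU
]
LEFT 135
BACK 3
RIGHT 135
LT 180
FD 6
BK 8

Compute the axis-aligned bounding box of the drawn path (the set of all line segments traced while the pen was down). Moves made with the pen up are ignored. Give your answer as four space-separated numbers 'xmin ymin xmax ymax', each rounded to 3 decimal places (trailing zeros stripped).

Executing turtle program step by step:
Start: pos=(-9,5), heading=45, pen down
FD 15: (-9,5) -> (1.607,15.607) [heading=45, draw]
FD 14: (1.607,15.607) -> (11.506,25.506) [heading=45, draw]
FD 7: (11.506,25.506) -> (16.456,30.456) [heading=45, draw]
RT 90: heading 45 -> 315
RT 90: heading 315 -> 225
REPEAT 5 [
  -- iteration 1/5 --
  RT 45: heading 225 -> 180
  PU: pen up
  -- iteration 2/5 --
  RT 45: heading 180 -> 135
  PU: pen up
  -- iteration 3/5 --
  RT 45: heading 135 -> 90
  PU: pen up
  -- iteration 4/5 --
  RT 45: heading 90 -> 45
  PU: pen up
  -- iteration 5/5 --
  RT 45: heading 45 -> 0
  PU: pen up
]
LT 135: heading 0 -> 135
BK 3: (16.456,30.456) -> (18.577,28.335) [heading=135, move]
RT 135: heading 135 -> 0
LT 180: heading 0 -> 180
FD 6: (18.577,28.335) -> (12.577,28.335) [heading=180, move]
BK 8: (12.577,28.335) -> (20.577,28.335) [heading=180, move]
Final: pos=(20.577,28.335), heading=180, 3 segment(s) drawn

Segment endpoints: x in {-9, 1.607, 11.506, 16.456}, y in {5, 15.607, 25.506, 30.456}
xmin=-9, ymin=5, xmax=16.456, ymax=30.456

Answer: -9 5 16.456 30.456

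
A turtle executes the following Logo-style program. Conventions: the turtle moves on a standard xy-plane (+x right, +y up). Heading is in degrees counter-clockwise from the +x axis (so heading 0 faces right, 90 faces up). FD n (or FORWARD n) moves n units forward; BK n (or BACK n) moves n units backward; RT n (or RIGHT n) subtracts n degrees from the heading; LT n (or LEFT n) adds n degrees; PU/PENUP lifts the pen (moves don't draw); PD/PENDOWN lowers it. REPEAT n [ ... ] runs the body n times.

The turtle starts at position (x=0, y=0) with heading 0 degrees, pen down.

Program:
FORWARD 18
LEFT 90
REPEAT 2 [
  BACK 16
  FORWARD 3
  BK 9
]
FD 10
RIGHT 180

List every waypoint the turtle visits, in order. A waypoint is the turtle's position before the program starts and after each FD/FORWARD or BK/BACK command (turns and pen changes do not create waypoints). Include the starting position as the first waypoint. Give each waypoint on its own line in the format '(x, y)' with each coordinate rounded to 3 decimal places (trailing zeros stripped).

Answer: (0, 0)
(18, 0)
(18, -16)
(18, -13)
(18, -22)
(18, -38)
(18, -35)
(18, -44)
(18, -34)

Derivation:
Executing turtle program step by step:
Start: pos=(0,0), heading=0, pen down
FD 18: (0,0) -> (18,0) [heading=0, draw]
LT 90: heading 0 -> 90
REPEAT 2 [
  -- iteration 1/2 --
  BK 16: (18,0) -> (18,-16) [heading=90, draw]
  FD 3: (18,-16) -> (18,-13) [heading=90, draw]
  BK 9: (18,-13) -> (18,-22) [heading=90, draw]
  -- iteration 2/2 --
  BK 16: (18,-22) -> (18,-38) [heading=90, draw]
  FD 3: (18,-38) -> (18,-35) [heading=90, draw]
  BK 9: (18,-35) -> (18,-44) [heading=90, draw]
]
FD 10: (18,-44) -> (18,-34) [heading=90, draw]
RT 180: heading 90 -> 270
Final: pos=(18,-34), heading=270, 8 segment(s) drawn
Waypoints (9 total):
(0, 0)
(18, 0)
(18, -16)
(18, -13)
(18, -22)
(18, -38)
(18, -35)
(18, -44)
(18, -34)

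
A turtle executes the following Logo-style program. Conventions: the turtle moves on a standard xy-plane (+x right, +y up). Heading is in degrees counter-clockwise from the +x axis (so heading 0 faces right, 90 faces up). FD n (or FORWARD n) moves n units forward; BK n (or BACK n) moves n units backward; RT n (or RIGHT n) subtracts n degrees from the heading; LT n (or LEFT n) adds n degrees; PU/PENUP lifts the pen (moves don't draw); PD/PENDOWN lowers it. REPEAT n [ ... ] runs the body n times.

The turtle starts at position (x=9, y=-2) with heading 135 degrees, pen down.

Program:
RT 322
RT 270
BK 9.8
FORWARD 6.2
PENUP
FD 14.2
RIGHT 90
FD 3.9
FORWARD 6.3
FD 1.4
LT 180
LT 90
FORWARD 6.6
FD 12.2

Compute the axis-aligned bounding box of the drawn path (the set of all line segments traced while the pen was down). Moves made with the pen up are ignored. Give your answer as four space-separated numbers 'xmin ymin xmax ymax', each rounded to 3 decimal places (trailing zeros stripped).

Answer: 9 -2 10.194 7.727

Derivation:
Executing turtle program step by step:
Start: pos=(9,-2), heading=135, pen down
RT 322: heading 135 -> 173
RT 270: heading 173 -> 263
BK 9.8: (9,-2) -> (10.194,7.727) [heading=263, draw]
FD 6.2: (10.194,7.727) -> (9.439,1.573) [heading=263, draw]
PU: pen up
FD 14.2: (9.439,1.573) -> (7.708,-12.521) [heading=263, move]
RT 90: heading 263 -> 173
FD 3.9: (7.708,-12.521) -> (3.837,-12.046) [heading=173, move]
FD 6.3: (3.837,-12.046) -> (-2.416,-11.278) [heading=173, move]
FD 1.4: (-2.416,-11.278) -> (-3.805,-11.107) [heading=173, move]
LT 180: heading 173 -> 353
LT 90: heading 353 -> 83
FD 6.6: (-3.805,-11.107) -> (-3.001,-4.557) [heading=83, move]
FD 12.2: (-3.001,-4.557) -> (-1.514,7.553) [heading=83, move]
Final: pos=(-1.514,7.553), heading=83, 2 segment(s) drawn

Segment endpoints: x in {9, 9.439, 10.194}, y in {-2, 1.573, 7.727}
xmin=9, ymin=-2, xmax=10.194, ymax=7.727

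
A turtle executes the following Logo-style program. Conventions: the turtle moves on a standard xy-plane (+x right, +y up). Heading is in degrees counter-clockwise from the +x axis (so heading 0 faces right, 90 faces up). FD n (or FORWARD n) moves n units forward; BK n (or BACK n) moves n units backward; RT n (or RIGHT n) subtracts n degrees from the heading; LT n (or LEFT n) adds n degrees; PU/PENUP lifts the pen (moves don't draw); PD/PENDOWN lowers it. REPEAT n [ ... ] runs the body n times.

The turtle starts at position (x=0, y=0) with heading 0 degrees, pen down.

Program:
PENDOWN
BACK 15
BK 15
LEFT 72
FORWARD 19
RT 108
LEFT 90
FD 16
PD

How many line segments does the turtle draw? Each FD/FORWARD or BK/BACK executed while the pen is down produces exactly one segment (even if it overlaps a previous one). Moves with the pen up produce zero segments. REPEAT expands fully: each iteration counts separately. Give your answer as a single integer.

Answer: 4

Derivation:
Executing turtle program step by step:
Start: pos=(0,0), heading=0, pen down
PD: pen down
BK 15: (0,0) -> (-15,0) [heading=0, draw]
BK 15: (-15,0) -> (-30,0) [heading=0, draw]
LT 72: heading 0 -> 72
FD 19: (-30,0) -> (-24.129,18.07) [heading=72, draw]
RT 108: heading 72 -> 324
LT 90: heading 324 -> 54
FD 16: (-24.129,18.07) -> (-14.724,31.014) [heading=54, draw]
PD: pen down
Final: pos=(-14.724,31.014), heading=54, 4 segment(s) drawn
Segments drawn: 4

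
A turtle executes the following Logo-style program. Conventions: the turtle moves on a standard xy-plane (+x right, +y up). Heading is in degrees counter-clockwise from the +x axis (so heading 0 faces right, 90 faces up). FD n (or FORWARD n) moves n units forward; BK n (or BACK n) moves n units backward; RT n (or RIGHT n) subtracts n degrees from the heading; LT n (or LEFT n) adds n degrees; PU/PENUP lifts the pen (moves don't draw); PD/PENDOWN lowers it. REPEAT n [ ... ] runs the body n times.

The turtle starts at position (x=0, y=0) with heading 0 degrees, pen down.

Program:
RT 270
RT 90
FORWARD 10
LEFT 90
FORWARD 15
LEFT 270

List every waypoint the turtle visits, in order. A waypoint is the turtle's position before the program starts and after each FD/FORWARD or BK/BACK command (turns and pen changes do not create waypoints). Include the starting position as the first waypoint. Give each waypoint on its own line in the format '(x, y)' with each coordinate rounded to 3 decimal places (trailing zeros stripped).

Executing turtle program step by step:
Start: pos=(0,0), heading=0, pen down
RT 270: heading 0 -> 90
RT 90: heading 90 -> 0
FD 10: (0,0) -> (10,0) [heading=0, draw]
LT 90: heading 0 -> 90
FD 15: (10,0) -> (10,15) [heading=90, draw]
LT 270: heading 90 -> 0
Final: pos=(10,15), heading=0, 2 segment(s) drawn
Waypoints (3 total):
(0, 0)
(10, 0)
(10, 15)

Answer: (0, 0)
(10, 0)
(10, 15)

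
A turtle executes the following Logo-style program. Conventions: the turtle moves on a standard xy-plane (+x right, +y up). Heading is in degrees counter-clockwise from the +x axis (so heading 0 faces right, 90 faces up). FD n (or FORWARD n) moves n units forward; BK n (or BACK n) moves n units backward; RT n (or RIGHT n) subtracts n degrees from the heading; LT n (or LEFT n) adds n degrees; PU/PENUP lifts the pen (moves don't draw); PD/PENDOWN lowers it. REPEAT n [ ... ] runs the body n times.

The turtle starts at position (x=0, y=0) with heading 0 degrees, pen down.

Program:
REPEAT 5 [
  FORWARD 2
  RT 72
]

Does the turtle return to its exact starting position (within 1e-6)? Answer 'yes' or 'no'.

Answer: yes

Derivation:
Executing turtle program step by step:
Start: pos=(0,0), heading=0, pen down
REPEAT 5 [
  -- iteration 1/5 --
  FD 2: (0,0) -> (2,0) [heading=0, draw]
  RT 72: heading 0 -> 288
  -- iteration 2/5 --
  FD 2: (2,0) -> (2.618,-1.902) [heading=288, draw]
  RT 72: heading 288 -> 216
  -- iteration 3/5 --
  FD 2: (2.618,-1.902) -> (1,-3.078) [heading=216, draw]
  RT 72: heading 216 -> 144
  -- iteration 4/5 --
  FD 2: (1,-3.078) -> (-0.618,-1.902) [heading=144, draw]
  RT 72: heading 144 -> 72
  -- iteration 5/5 --
  FD 2: (-0.618,-1.902) -> (0,0) [heading=72, draw]
  RT 72: heading 72 -> 0
]
Final: pos=(0,0), heading=0, 5 segment(s) drawn

Start position: (0, 0)
Final position: (0, 0)
Distance = 0; < 1e-6 -> CLOSED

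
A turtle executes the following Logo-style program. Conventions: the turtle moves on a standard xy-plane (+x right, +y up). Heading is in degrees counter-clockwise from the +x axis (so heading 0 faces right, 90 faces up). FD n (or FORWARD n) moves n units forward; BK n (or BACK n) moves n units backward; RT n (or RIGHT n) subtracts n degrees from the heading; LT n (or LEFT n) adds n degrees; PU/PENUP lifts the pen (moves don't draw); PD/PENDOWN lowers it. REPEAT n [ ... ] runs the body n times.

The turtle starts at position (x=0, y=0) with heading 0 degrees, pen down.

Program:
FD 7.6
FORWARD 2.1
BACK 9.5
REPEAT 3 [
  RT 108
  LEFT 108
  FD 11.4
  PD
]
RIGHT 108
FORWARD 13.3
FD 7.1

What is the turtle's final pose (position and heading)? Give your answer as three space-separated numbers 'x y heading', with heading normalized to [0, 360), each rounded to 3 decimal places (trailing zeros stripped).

Answer: 28.096 -19.402 252

Derivation:
Executing turtle program step by step:
Start: pos=(0,0), heading=0, pen down
FD 7.6: (0,0) -> (7.6,0) [heading=0, draw]
FD 2.1: (7.6,0) -> (9.7,0) [heading=0, draw]
BK 9.5: (9.7,0) -> (0.2,0) [heading=0, draw]
REPEAT 3 [
  -- iteration 1/3 --
  RT 108: heading 0 -> 252
  LT 108: heading 252 -> 0
  FD 11.4: (0.2,0) -> (11.6,0) [heading=0, draw]
  PD: pen down
  -- iteration 2/3 --
  RT 108: heading 0 -> 252
  LT 108: heading 252 -> 0
  FD 11.4: (11.6,0) -> (23,0) [heading=0, draw]
  PD: pen down
  -- iteration 3/3 --
  RT 108: heading 0 -> 252
  LT 108: heading 252 -> 0
  FD 11.4: (23,0) -> (34.4,0) [heading=0, draw]
  PD: pen down
]
RT 108: heading 0 -> 252
FD 13.3: (34.4,0) -> (30.29,-12.649) [heading=252, draw]
FD 7.1: (30.29,-12.649) -> (28.096,-19.402) [heading=252, draw]
Final: pos=(28.096,-19.402), heading=252, 8 segment(s) drawn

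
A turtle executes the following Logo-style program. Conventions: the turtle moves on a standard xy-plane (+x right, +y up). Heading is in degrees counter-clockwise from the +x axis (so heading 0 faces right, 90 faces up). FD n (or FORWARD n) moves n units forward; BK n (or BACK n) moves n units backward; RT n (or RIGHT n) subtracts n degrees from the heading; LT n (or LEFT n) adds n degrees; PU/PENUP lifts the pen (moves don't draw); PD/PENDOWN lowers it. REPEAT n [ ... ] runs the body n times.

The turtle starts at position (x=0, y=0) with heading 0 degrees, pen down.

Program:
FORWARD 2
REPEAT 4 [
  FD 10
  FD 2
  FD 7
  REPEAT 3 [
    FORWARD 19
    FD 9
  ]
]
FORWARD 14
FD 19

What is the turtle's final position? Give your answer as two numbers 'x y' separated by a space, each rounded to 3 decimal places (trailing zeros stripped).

Executing turtle program step by step:
Start: pos=(0,0), heading=0, pen down
FD 2: (0,0) -> (2,0) [heading=0, draw]
REPEAT 4 [
  -- iteration 1/4 --
  FD 10: (2,0) -> (12,0) [heading=0, draw]
  FD 2: (12,0) -> (14,0) [heading=0, draw]
  FD 7: (14,0) -> (21,0) [heading=0, draw]
  REPEAT 3 [
    -- iteration 1/3 --
    FD 19: (21,0) -> (40,0) [heading=0, draw]
    FD 9: (40,0) -> (49,0) [heading=0, draw]
    -- iteration 2/3 --
    FD 19: (49,0) -> (68,0) [heading=0, draw]
    FD 9: (68,0) -> (77,0) [heading=0, draw]
    -- iteration 3/3 --
    FD 19: (77,0) -> (96,0) [heading=0, draw]
    FD 9: (96,0) -> (105,0) [heading=0, draw]
  ]
  -- iteration 2/4 --
  FD 10: (105,0) -> (115,0) [heading=0, draw]
  FD 2: (115,0) -> (117,0) [heading=0, draw]
  FD 7: (117,0) -> (124,0) [heading=0, draw]
  REPEAT 3 [
    -- iteration 1/3 --
    FD 19: (124,0) -> (143,0) [heading=0, draw]
    FD 9: (143,0) -> (152,0) [heading=0, draw]
    -- iteration 2/3 --
    FD 19: (152,0) -> (171,0) [heading=0, draw]
    FD 9: (171,0) -> (180,0) [heading=0, draw]
    -- iteration 3/3 --
    FD 19: (180,0) -> (199,0) [heading=0, draw]
    FD 9: (199,0) -> (208,0) [heading=0, draw]
  ]
  -- iteration 3/4 --
  FD 10: (208,0) -> (218,0) [heading=0, draw]
  FD 2: (218,0) -> (220,0) [heading=0, draw]
  FD 7: (220,0) -> (227,0) [heading=0, draw]
  REPEAT 3 [
    -- iteration 1/3 --
    FD 19: (227,0) -> (246,0) [heading=0, draw]
    FD 9: (246,0) -> (255,0) [heading=0, draw]
    -- iteration 2/3 --
    FD 19: (255,0) -> (274,0) [heading=0, draw]
    FD 9: (274,0) -> (283,0) [heading=0, draw]
    -- iteration 3/3 --
    FD 19: (283,0) -> (302,0) [heading=0, draw]
    FD 9: (302,0) -> (311,0) [heading=0, draw]
  ]
  -- iteration 4/4 --
  FD 10: (311,0) -> (321,0) [heading=0, draw]
  FD 2: (321,0) -> (323,0) [heading=0, draw]
  FD 7: (323,0) -> (330,0) [heading=0, draw]
  REPEAT 3 [
    -- iteration 1/3 --
    FD 19: (330,0) -> (349,0) [heading=0, draw]
    FD 9: (349,0) -> (358,0) [heading=0, draw]
    -- iteration 2/3 --
    FD 19: (358,0) -> (377,0) [heading=0, draw]
    FD 9: (377,0) -> (386,0) [heading=0, draw]
    -- iteration 3/3 --
    FD 19: (386,0) -> (405,0) [heading=0, draw]
    FD 9: (405,0) -> (414,0) [heading=0, draw]
  ]
]
FD 14: (414,0) -> (428,0) [heading=0, draw]
FD 19: (428,0) -> (447,0) [heading=0, draw]
Final: pos=(447,0), heading=0, 39 segment(s) drawn

Answer: 447 0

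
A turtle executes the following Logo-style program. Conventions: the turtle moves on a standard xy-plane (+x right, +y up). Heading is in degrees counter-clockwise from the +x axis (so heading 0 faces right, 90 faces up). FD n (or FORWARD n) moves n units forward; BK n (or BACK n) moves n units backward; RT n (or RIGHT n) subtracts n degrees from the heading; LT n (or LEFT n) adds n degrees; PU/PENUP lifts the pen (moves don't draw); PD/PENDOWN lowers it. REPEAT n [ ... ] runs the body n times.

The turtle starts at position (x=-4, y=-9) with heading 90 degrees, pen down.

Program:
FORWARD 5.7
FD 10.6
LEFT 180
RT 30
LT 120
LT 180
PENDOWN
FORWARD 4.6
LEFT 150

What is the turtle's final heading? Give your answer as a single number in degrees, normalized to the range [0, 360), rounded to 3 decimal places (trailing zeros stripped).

Executing turtle program step by step:
Start: pos=(-4,-9), heading=90, pen down
FD 5.7: (-4,-9) -> (-4,-3.3) [heading=90, draw]
FD 10.6: (-4,-3.3) -> (-4,7.3) [heading=90, draw]
LT 180: heading 90 -> 270
RT 30: heading 270 -> 240
LT 120: heading 240 -> 0
LT 180: heading 0 -> 180
PD: pen down
FD 4.6: (-4,7.3) -> (-8.6,7.3) [heading=180, draw]
LT 150: heading 180 -> 330
Final: pos=(-8.6,7.3), heading=330, 3 segment(s) drawn

Answer: 330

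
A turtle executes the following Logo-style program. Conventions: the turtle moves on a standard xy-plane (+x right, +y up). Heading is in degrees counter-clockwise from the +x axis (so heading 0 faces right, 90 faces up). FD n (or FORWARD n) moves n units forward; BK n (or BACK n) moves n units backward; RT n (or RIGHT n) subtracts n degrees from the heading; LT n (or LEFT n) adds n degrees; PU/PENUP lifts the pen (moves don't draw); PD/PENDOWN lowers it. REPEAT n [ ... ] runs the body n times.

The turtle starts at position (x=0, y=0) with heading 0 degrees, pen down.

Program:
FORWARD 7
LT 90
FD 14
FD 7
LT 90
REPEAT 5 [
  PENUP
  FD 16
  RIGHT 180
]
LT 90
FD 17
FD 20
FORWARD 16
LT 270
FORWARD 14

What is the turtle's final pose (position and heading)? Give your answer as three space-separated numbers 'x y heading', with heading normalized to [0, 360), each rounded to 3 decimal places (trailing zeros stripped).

Answer: 5 74 0

Derivation:
Executing turtle program step by step:
Start: pos=(0,0), heading=0, pen down
FD 7: (0,0) -> (7,0) [heading=0, draw]
LT 90: heading 0 -> 90
FD 14: (7,0) -> (7,14) [heading=90, draw]
FD 7: (7,14) -> (7,21) [heading=90, draw]
LT 90: heading 90 -> 180
REPEAT 5 [
  -- iteration 1/5 --
  PU: pen up
  FD 16: (7,21) -> (-9,21) [heading=180, move]
  RT 180: heading 180 -> 0
  -- iteration 2/5 --
  PU: pen up
  FD 16: (-9,21) -> (7,21) [heading=0, move]
  RT 180: heading 0 -> 180
  -- iteration 3/5 --
  PU: pen up
  FD 16: (7,21) -> (-9,21) [heading=180, move]
  RT 180: heading 180 -> 0
  -- iteration 4/5 --
  PU: pen up
  FD 16: (-9,21) -> (7,21) [heading=0, move]
  RT 180: heading 0 -> 180
  -- iteration 5/5 --
  PU: pen up
  FD 16: (7,21) -> (-9,21) [heading=180, move]
  RT 180: heading 180 -> 0
]
LT 90: heading 0 -> 90
FD 17: (-9,21) -> (-9,38) [heading=90, move]
FD 20: (-9,38) -> (-9,58) [heading=90, move]
FD 16: (-9,58) -> (-9,74) [heading=90, move]
LT 270: heading 90 -> 0
FD 14: (-9,74) -> (5,74) [heading=0, move]
Final: pos=(5,74), heading=0, 3 segment(s) drawn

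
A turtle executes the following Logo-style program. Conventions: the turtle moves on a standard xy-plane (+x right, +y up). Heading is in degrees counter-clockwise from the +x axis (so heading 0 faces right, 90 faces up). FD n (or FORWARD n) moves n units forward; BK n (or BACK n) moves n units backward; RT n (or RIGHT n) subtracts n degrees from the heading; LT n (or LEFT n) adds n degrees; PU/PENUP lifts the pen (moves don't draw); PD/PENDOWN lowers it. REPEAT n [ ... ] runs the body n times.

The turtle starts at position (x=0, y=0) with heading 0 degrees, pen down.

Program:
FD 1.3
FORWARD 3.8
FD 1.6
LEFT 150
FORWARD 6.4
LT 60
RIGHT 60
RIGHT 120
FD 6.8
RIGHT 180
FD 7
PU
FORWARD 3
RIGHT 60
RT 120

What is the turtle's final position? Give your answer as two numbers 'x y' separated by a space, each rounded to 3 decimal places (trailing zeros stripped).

Answer: -1.614 1.6

Derivation:
Executing turtle program step by step:
Start: pos=(0,0), heading=0, pen down
FD 1.3: (0,0) -> (1.3,0) [heading=0, draw]
FD 3.8: (1.3,0) -> (5.1,0) [heading=0, draw]
FD 1.6: (5.1,0) -> (6.7,0) [heading=0, draw]
LT 150: heading 0 -> 150
FD 6.4: (6.7,0) -> (1.157,3.2) [heading=150, draw]
LT 60: heading 150 -> 210
RT 60: heading 210 -> 150
RT 120: heading 150 -> 30
FD 6.8: (1.157,3.2) -> (7.046,6.6) [heading=30, draw]
RT 180: heading 30 -> 210
FD 7: (7.046,6.6) -> (0.984,3.1) [heading=210, draw]
PU: pen up
FD 3: (0.984,3.1) -> (-1.614,1.6) [heading=210, move]
RT 60: heading 210 -> 150
RT 120: heading 150 -> 30
Final: pos=(-1.614,1.6), heading=30, 6 segment(s) drawn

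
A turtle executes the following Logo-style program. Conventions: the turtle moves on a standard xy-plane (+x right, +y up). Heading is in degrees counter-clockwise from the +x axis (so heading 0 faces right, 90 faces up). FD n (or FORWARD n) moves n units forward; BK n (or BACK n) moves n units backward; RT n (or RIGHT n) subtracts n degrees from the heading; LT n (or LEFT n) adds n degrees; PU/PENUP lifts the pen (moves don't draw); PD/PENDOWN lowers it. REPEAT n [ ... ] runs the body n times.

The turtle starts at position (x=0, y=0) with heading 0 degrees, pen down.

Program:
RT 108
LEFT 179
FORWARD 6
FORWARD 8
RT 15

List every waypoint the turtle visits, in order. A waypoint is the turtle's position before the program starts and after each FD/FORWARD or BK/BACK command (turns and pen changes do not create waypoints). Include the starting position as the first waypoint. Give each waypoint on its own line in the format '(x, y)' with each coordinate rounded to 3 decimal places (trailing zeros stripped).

Executing turtle program step by step:
Start: pos=(0,0), heading=0, pen down
RT 108: heading 0 -> 252
LT 179: heading 252 -> 71
FD 6: (0,0) -> (1.953,5.673) [heading=71, draw]
FD 8: (1.953,5.673) -> (4.558,13.237) [heading=71, draw]
RT 15: heading 71 -> 56
Final: pos=(4.558,13.237), heading=56, 2 segment(s) drawn
Waypoints (3 total):
(0, 0)
(1.953, 5.673)
(4.558, 13.237)

Answer: (0, 0)
(1.953, 5.673)
(4.558, 13.237)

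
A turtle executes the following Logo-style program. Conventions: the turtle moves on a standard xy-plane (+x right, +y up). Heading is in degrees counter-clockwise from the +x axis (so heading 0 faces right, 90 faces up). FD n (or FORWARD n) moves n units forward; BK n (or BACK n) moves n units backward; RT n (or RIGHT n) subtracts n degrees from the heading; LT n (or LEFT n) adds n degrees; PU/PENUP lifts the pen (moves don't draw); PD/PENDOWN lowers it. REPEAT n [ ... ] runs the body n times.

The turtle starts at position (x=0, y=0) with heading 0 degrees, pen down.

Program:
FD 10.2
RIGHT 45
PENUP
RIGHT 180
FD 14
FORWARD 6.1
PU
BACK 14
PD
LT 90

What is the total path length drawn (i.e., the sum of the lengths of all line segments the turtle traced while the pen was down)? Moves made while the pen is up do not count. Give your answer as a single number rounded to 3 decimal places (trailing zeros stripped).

Answer: 10.2

Derivation:
Executing turtle program step by step:
Start: pos=(0,0), heading=0, pen down
FD 10.2: (0,0) -> (10.2,0) [heading=0, draw]
RT 45: heading 0 -> 315
PU: pen up
RT 180: heading 315 -> 135
FD 14: (10.2,0) -> (0.301,9.899) [heading=135, move]
FD 6.1: (0.301,9.899) -> (-4.013,14.213) [heading=135, move]
PU: pen up
BK 14: (-4.013,14.213) -> (5.887,4.313) [heading=135, move]
PD: pen down
LT 90: heading 135 -> 225
Final: pos=(5.887,4.313), heading=225, 1 segment(s) drawn

Segment lengths:
  seg 1: (0,0) -> (10.2,0), length = 10.2
Total = 10.2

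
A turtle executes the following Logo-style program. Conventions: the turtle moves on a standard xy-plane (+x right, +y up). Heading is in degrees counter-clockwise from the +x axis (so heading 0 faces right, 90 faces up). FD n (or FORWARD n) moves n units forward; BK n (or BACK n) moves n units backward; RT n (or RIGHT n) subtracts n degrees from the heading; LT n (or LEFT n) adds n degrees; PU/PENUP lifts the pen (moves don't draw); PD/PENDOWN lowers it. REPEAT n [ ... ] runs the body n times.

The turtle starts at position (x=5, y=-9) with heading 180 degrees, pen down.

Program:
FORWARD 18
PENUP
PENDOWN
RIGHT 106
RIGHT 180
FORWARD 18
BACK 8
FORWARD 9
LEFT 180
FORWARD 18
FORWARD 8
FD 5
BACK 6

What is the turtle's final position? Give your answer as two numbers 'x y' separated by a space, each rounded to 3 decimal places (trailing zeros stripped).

Executing turtle program step by step:
Start: pos=(5,-9), heading=180, pen down
FD 18: (5,-9) -> (-13,-9) [heading=180, draw]
PU: pen up
PD: pen down
RT 106: heading 180 -> 74
RT 180: heading 74 -> 254
FD 18: (-13,-9) -> (-17.961,-26.303) [heading=254, draw]
BK 8: (-17.961,-26.303) -> (-15.756,-18.613) [heading=254, draw]
FD 9: (-15.756,-18.613) -> (-18.237,-27.264) [heading=254, draw]
LT 180: heading 254 -> 74
FD 18: (-18.237,-27.264) -> (-13.276,-9.961) [heading=74, draw]
FD 8: (-13.276,-9.961) -> (-11.071,-2.271) [heading=74, draw]
FD 5: (-11.071,-2.271) -> (-9.692,2.535) [heading=74, draw]
BK 6: (-9.692,2.535) -> (-11.346,-3.232) [heading=74, draw]
Final: pos=(-11.346,-3.232), heading=74, 8 segment(s) drawn

Answer: -11.346 -3.232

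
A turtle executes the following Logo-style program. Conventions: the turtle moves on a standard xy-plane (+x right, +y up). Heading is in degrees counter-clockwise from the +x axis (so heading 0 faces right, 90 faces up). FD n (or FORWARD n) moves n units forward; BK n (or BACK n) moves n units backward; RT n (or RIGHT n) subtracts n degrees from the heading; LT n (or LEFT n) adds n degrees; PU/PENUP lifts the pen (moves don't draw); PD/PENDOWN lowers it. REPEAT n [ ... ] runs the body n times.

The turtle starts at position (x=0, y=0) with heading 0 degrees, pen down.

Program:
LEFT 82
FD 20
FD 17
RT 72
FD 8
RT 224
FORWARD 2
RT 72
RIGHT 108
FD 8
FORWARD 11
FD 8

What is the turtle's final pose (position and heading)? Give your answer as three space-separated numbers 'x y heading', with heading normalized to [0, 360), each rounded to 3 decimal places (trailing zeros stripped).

Executing turtle program step by step:
Start: pos=(0,0), heading=0, pen down
LT 82: heading 0 -> 82
FD 20: (0,0) -> (2.783,19.805) [heading=82, draw]
FD 17: (2.783,19.805) -> (5.149,36.64) [heading=82, draw]
RT 72: heading 82 -> 10
FD 8: (5.149,36.64) -> (13.028,38.029) [heading=10, draw]
RT 224: heading 10 -> 146
FD 2: (13.028,38.029) -> (11.37,39.147) [heading=146, draw]
RT 72: heading 146 -> 74
RT 108: heading 74 -> 326
FD 8: (11.37,39.147) -> (18.002,34.674) [heading=326, draw]
FD 11: (18.002,34.674) -> (27.122,28.523) [heading=326, draw]
FD 8: (27.122,28.523) -> (33.754,24.049) [heading=326, draw]
Final: pos=(33.754,24.049), heading=326, 7 segment(s) drawn

Answer: 33.754 24.049 326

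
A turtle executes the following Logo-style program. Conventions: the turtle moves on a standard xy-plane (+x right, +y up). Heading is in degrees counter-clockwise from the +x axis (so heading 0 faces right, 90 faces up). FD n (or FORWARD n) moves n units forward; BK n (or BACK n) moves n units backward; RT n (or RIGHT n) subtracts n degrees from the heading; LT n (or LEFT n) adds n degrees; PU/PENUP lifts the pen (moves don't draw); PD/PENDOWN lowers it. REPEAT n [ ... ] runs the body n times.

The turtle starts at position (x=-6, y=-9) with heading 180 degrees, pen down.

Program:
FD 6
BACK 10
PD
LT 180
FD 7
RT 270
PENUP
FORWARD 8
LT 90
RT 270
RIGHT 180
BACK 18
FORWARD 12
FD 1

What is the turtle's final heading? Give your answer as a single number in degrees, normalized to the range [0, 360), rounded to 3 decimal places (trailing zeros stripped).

Answer: 90

Derivation:
Executing turtle program step by step:
Start: pos=(-6,-9), heading=180, pen down
FD 6: (-6,-9) -> (-12,-9) [heading=180, draw]
BK 10: (-12,-9) -> (-2,-9) [heading=180, draw]
PD: pen down
LT 180: heading 180 -> 0
FD 7: (-2,-9) -> (5,-9) [heading=0, draw]
RT 270: heading 0 -> 90
PU: pen up
FD 8: (5,-9) -> (5,-1) [heading=90, move]
LT 90: heading 90 -> 180
RT 270: heading 180 -> 270
RT 180: heading 270 -> 90
BK 18: (5,-1) -> (5,-19) [heading=90, move]
FD 12: (5,-19) -> (5,-7) [heading=90, move]
FD 1: (5,-7) -> (5,-6) [heading=90, move]
Final: pos=(5,-6), heading=90, 3 segment(s) drawn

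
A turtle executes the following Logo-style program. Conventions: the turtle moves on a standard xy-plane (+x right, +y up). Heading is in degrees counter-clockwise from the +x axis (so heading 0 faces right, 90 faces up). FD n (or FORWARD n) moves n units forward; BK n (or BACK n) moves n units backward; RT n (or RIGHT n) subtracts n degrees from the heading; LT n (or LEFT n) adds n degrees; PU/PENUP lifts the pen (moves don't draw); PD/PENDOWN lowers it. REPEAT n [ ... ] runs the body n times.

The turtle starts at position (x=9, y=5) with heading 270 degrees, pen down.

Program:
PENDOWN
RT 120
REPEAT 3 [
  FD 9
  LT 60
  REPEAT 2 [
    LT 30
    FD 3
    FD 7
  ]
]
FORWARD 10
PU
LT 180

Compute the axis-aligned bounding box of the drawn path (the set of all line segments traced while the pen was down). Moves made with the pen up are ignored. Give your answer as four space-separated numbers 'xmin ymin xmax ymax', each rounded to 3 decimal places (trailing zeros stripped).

Executing turtle program step by step:
Start: pos=(9,5), heading=270, pen down
PD: pen down
RT 120: heading 270 -> 150
REPEAT 3 [
  -- iteration 1/3 --
  FD 9: (9,5) -> (1.206,9.5) [heading=150, draw]
  LT 60: heading 150 -> 210
  REPEAT 2 [
    -- iteration 1/2 --
    LT 30: heading 210 -> 240
    FD 3: (1.206,9.5) -> (-0.294,6.902) [heading=240, draw]
    FD 7: (-0.294,6.902) -> (-3.794,0.84) [heading=240, draw]
    -- iteration 2/2 --
    LT 30: heading 240 -> 270
    FD 3: (-3.794,0.84) -> (-3.794,-2.16) [heading=270, draw]
    FD 7: (-3.794,-2.16) -> (-3.794,-9.16) [heading=270, draw]
  ]
  -- iteration 2/3 --
  FD 9: (-3.794,-9.16) -> (-3.794,-18.16) [heading=270, draw]
  LT 60: heading 270 -> 330
  REPEAT 2 [
    -- iteration 1/2 --
    LT 30: heading 330 -> 0
    FD 3: (-3.794,-18.16) -> (-0.794,-18.16) [heading=0, draw]
    FD 7: (-0.794,-18.16) -> (6.206,-18.16) [heading=0, draw]
    -- iteration 2/2 --
    LT 30: heading 0 -> 30
    FD 3: (6.206,-18.16) -> (8.804,-16.66) [heading=30, draw]
    FD 7: (8.804,-16.66) -> (14.866,-13.16) [heading=30, draw]
  ]
  -- iteration 3/3 --
  FD 9: (14.866,-13.16) -> (22.66,-8.66) [heading=30, draw]
  LT 60: heading 30 -> 90
  REPEAT 2 [
    -- iteration 1/2 --
    LT 30: heading 90 -> 120
    FD 3: (22.66,-8.66) -> (21.16,-6.062) [heading=120, draw]
    FD 7: (21.16,-6.062) -> (17.66,0) [heading=120, draw]
    -- iteration 2/2 --
    LT 30: heading 120 -> 150
    FD 3: (17.66,0) -> (15.062,1.5) [heading=150, draw]
    FD 7: (15.062,1.5) -> (9,5) [heading=150, draw]
  ]
]
FD 10: (9,5) -> (0.34,10) [heading=150, draw]
PU: pen up
LT 180: heading 150 -> 330
Final: pos=(0.34,10), heading=330, 16 segment(s) drawn

Segment endpoints: x in {-3.794, -3.794, -3.794, -3.794, -0.794, -0.294, 0.34, 1.206, 6.206, 8.804, 9, 9, 14.866, 15.062, 17.66, 21.16, 22.66}, y in {-18.16, -16.66, -13.16, -9.16, -8.66, -6.062, -2.16, 0, 0.84, 1.5, 5, 5, 6.902, 9.5, 10}
xmin=-3.794, ymin=-18.16, xmax=22.66, ymax=10

Answer: -3.794 -18.16 22.66 10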